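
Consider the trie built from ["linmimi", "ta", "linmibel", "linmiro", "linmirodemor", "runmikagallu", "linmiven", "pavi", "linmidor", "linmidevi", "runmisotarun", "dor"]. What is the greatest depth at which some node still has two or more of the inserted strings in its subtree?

7

The deepest shared node is where two words last agree before diverging.
"linmiro" and "linmirodemor" agree on "linmiro" (7 characters) before diverging; nothing deeper is shared.
Longest shared-prefix length: 7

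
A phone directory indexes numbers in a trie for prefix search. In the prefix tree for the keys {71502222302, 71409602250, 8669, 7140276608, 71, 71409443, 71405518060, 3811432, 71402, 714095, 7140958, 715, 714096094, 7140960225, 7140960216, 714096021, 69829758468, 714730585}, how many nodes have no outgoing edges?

A leaf is a node with no children — equivalently, the end of a word that is not a proper prefix of any other stored word.
Those words: "3811432", "69829758468", "7140276608", "71405518060", "71409443", "7140958", "7140960216", "71409602250", "714096094", "714730585", "71502222302", "8669"
Leaf count: 12

12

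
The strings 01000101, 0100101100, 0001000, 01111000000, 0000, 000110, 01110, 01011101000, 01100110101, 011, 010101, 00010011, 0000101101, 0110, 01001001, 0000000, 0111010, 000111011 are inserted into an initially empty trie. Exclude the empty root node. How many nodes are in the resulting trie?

70

For each word, the new-node count is its length minus the longest prefix already in the trie:
  "01000101" → 8 new (0, 1, 0, 0, 0, 1, 0, 1)
  "0100101100" → prefix "0100" already present; 6 new (1, 0, 1, 1, 0, 0)
  "0001000" → prefix "0" already present; 6 new (0, 0, 1, 0, 0, 0)
  "01111000000" → prefix "01" already present; 9 new (1, 1, 1, 0, 0, 0, 0, 0, 0)
  "0000" → prefix "000" already present; 1 new (0)
  "000110" → prefix "0001" already present; 2 new (1, 0)
  "01110" → prefix "0111" already present; 1 new (0)
  "01011101000" → prefix "010" already present; 8 new (1, 1, 1, 0, 1, 0, 0, 0)
  "01100110101" → prefix "011" already present; 8 new (0, 0, 1, 1, 0, 1, 0, 1)
  "011" → prefix "011" already present; 0 new (none)
  "010101" → prefix "0101" already present; 2 new (0, 1)
  "00010011" → prefix "000100" already present; 2 new (1, 1)
  "0000101101" → prefix "0000" already present; 6 new (1, 0, 1, 1, 0, 1)
  "0110" → prefix "0110" already present; 0 new (none)
  "01001001" → prefix "010010" already present; 2 new (0, 1)
  "0000000" → prefix "0000" already present; 3 new (0, 0, 0)
  "0111010" → prefix "01110" already present; 2 new (1, 0)
  "000111011" → prefix "00011" already present; 4 new (1, 0, 1, 1)
Total nodes = 8 + 6 + 6 + 9 + 1 + 2 + 1 + 8 + 8 + 0 + 2 + 2 + 6 + 0 + 2 + 3 + 2 + 4 = 70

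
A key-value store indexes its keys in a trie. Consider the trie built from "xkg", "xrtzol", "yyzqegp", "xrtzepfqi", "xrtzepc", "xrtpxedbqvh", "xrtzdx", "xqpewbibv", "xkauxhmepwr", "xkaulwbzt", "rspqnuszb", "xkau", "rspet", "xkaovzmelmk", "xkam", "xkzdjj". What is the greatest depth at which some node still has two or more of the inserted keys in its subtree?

6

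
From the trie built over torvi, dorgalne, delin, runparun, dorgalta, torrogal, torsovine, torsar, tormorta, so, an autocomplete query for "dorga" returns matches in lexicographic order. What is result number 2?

dorgalta

DFS of the "dorga" subtree visits, in order: "dorgalne", "dorgalta"
Position 2: dorgalta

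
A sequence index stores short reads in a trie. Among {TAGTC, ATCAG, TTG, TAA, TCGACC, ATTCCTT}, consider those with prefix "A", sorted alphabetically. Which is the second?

DFS of the "A" subtree visits, in order: "ATCAG", "ATTCCTT"
Position 2: ATTCCTT

ATTCCTT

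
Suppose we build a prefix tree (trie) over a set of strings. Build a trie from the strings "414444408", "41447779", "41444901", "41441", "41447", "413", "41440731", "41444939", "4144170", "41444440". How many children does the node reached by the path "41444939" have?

0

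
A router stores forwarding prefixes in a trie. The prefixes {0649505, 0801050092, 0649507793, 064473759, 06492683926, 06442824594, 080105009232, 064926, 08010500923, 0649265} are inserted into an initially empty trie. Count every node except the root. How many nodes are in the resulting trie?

43

Count nodes per top-level branch (shared prefixes stored once):
  '0'-branch (06442824594, 064473759, 064926, 0649265, 06492683926, 0649505, 0649507793, 0801050092, 08010500923, 080105009232): 43 nodes
Sum: 43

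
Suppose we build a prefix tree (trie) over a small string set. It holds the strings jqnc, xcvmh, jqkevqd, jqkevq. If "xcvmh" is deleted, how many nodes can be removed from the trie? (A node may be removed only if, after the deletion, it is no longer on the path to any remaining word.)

After clearing the end-marker at "xcvmh", prune upward until reaching a node still needed by another word.
No other word shares any prefix with "xcvmh", so all 5 of its nodes go.
Nodes removed: 5

5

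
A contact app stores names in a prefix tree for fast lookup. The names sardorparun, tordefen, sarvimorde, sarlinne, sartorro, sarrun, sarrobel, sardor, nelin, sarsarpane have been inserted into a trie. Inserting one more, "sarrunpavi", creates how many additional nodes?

4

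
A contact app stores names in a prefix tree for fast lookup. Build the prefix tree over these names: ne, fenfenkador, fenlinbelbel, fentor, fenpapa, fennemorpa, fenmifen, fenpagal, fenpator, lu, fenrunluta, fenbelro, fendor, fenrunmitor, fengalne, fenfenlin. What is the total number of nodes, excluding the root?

77

Insert word by word; a character creates a node only if that edge doesn't already exist:
  "ne" → 2 new (n, e)
  "fenfenkador" → 11 new (f, e, n, f, e, n, k, a, d, o, r)
  "fenlinbelbel" → prefix "fen" already present; 9 new (l, i, n, b, e, l, b, e, l)
  "fentor" → prefix "fen" already present; 3 new (t, o, r)
  "fenpapa" → prefix "fen" already present; 4 new (p, a, p, a)
  "fennemorpa" → prefix "fen" already present; 7 new (n, e, m, o, r, p, a)
  "fenmifen" → prefix "fen" already present; 5 new (m, i, f, e, n)
  "fenpagal" → prefix "fenpa" already present; 3 new (g, a, l)
  "fenpator" → prefix "fenpa" already present; 3 new (t, o, r)
  "lu" → 2 new (l, u)
  "fenrunluta" → prefix "fen" already present; 7 new (r, u, n, l, u, t, a)
  "fenbelro" → prefix "fen" already present; 5 new (b, e, l, r, o)
  "fendor" → prefix "fen" already present; 3 new (d, o, r)
  "fenrunmitor" → prefix "fenrun" already present; 5 new (m, i, t, o, r)
  "fengalne" → prefix "fen" already present; 5 new (g, a, l, n, e)
  "fenfenlin" → prefix "fenfen" already present; 3 new (l, i, n)
Total nodes = 2 + 11 + 9 + 3 + 4 + 7 + 5 + 3 + 3 + 2 + 7 + 5 + 3 + 5 + 5 + 3 = 77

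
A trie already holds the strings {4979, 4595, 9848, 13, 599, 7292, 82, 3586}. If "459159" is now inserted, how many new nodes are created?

"459" is already a path in the trie; the remaining "159" must be added.
So 6 − 3 = 3 new nodes.

3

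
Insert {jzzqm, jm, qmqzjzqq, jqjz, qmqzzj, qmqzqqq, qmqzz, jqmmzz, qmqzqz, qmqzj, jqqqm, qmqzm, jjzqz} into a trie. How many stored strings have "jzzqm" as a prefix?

1

Walk to "jzzqm"; the words in its subtree are exactly those with that prefix.
Matches: "jzzqm"
Count: 1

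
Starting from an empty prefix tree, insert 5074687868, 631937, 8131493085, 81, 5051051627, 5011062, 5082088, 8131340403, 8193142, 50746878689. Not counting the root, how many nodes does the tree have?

Trace insertions, counting only characters that open a new branch:
  "5074687868" → 10 new (5, 0, 7, 4, 6, 8, 7, 8, 6, 8)
  "631937" → 6 new (6, 3, 1, 9, 3, 7)
  "8131493085" → 10 new (8, 1, 3, 1, 4, 9, 3, 0, 8, 5)
  "81" → prefix "81" already present; 0 new (none)
  "5051051627" → prefix "50" already present; 8 new (5, 1, 0, 5, 1, 6, 2, 7)
  "5011062" → prefix "50" already present; 5 new (1, 1, 0, 6, 2)
  "5082088" → prefix "50" already present; 5 new (8, 2, 0, 8, 8)
  "8131340403" → prefix "8131" already present; 6 new (3, 4, 0, 4, 0, 3)
  "8193142" → prefix "81" already present; 5 new (9, 3, 1, 4, 2)
  "50746878689" → prefix "5074687868" already present; 1 new (9)
Total nodes = 10 + 6 + 10 + 0 + 8 + 5 + 5 + 6 + 5 + 1 = 56

56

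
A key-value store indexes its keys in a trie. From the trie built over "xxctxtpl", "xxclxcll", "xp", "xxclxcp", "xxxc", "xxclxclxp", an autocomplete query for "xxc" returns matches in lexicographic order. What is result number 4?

xxctxtpl

Words with prefix "xxc", in lexicographic order: "xxclxcll", "xxclxclxp", "xxclxcp", "xxctxtpl"
The 4th is xxctxtpl.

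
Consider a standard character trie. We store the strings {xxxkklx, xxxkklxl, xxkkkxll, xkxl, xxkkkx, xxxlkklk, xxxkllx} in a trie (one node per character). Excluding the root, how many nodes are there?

25

Count nodes per top-level branch (shared prefixes stored once):
  'x'-branch (xkxl, xxkkkx, xxkkkxll, xxxkklx, xxxkklxl, xxxkllx, xxxlkklk): 25 nodes
Sum: 25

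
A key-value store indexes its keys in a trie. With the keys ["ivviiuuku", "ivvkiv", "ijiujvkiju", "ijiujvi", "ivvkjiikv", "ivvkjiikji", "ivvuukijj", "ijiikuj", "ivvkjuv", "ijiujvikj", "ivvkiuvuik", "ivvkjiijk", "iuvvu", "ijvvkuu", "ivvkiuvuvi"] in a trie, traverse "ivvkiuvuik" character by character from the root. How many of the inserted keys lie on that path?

Check each prefix of "ivvkiuvuik" against the stored set — each match is an end-marker on the path.
Prefixes of the query that are stored words: "ivvkiuvuik"
Count: 1

1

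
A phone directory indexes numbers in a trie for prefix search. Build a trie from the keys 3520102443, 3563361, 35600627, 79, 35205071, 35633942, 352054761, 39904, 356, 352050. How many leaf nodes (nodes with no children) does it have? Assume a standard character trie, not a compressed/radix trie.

Leaves are exactly the stored words that no other stored word extends.
Those words: "3520102443", "35205071", "352054761", "35600627", "3563361", "35633942", "39904", "79"
Leaf count: 8

8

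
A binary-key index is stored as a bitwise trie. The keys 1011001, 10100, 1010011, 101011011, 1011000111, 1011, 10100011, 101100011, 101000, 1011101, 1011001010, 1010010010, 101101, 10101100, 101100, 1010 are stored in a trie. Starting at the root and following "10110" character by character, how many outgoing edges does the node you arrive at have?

2

Follow the path "10110" to its node, then look at its outgoing edges.
Characters that immediately follow "10110" among the stored strings: {0, 1}.
That node has 2 child edges.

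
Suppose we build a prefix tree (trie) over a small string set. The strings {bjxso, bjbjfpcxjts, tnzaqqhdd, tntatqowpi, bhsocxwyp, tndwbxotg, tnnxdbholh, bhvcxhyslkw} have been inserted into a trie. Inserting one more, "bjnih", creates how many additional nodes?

3

Walking "bjnih" from the root, the first 2 characters ("bj") follow existing edges; "n" is the first miss.
Each of the 3 remaining characters creates one node.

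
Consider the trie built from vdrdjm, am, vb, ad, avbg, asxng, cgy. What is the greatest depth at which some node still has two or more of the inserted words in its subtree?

The deepest shared node is where two words last agree before diverging.
"ad" and "am" agree on "a" (1 characters) before diverging; nothing deeper is shared.
Longest shared-prefix length: 1

1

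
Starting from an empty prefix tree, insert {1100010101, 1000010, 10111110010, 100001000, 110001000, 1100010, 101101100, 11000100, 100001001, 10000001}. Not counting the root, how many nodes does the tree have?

Count nodes per top-level branch (shared prefixes stored once):
  '1'-branch (10000001, 1000010, 100001000, 100001001, 101101100, 10111110010, 1100010, 11000100, 110001000, 1100010101): 38 nodes
Sum: 38

38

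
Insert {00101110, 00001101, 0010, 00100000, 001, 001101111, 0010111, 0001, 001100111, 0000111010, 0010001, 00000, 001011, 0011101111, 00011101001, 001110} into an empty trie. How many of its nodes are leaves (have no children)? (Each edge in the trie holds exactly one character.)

10

Leaves are exactly the stored words that no other stored word extends.
Those words: "00000", "00001101", "0000111010", "00011101001", "00100000", "0010001", "00101110", "001100111", "001101111", "0011101111"
Leaf count: 10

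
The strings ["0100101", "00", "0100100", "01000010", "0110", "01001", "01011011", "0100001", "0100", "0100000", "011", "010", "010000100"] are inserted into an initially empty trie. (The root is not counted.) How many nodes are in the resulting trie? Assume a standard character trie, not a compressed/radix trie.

22

Count nodes per top-level branch (shared prefixes stored once):
  '0'-branch (00, 010, 0100, 0100000, 0100001, 01000010, 010000100, 01001, 0100100, 0100101, 01011011, 011, 0110): 22 nodes
Sum: 22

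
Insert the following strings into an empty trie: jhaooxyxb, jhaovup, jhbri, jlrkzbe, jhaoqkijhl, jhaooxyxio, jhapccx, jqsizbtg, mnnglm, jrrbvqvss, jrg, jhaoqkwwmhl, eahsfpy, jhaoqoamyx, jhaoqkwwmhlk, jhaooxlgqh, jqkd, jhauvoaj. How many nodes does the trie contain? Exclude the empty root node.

84

For each word, the new-node count is its length minus the longest prefix already in the trie:
  "jhaooxyxb" → 9 new (j, h, a, o, o, x, y, x, b)
  "jhaovup" → prefix "jhao" already present; 3 new (v, u, p)
  "jhbri" → prefix "jh" already present; 3 new (b, r, i)
  "jlrkzbe" → prefix "j" already present; 6 new (l, r, k, z, b, e)
  "jhaoqkijhl" → prefix "jhao" already present; 6 new (q, k, i, j, h, l)
  "jhaooxyxio" → prefix "jhaooxyx" already present; 2 new (i, o)
  "jhapccx" → prefix "jha" already present; 4 new (p, c, c, x)
  "jqsizbtg" → prefix "j" already present; 7 new (q, s, i, z, b, t, g)
  "mnnglm" → 6 new (m, n, n, g, l, m)
  "jrrbvqvss" → prefix "j" already present; 8 new (r, r, b, v, q, v, s, s)
  "jrg" → prefix "jr" already present; 1 new (g)
  "jhaoqkwwmhl" → prefix "jhaoqk" already present; 5 new (w, w, m, h, l)
  "eahsfpy" → 7 new (e, a, h, s, f, p, y)
  "jhaoqoamyx" → prefix "jhaoq" already present; 5 new (o, a, m, y, x)
  "jhaoqkwwmhlk" → prefix "jhaoqkwwmhl" already present; 1 new (k)
  "jhaooxlgqh" → prefix "jhaoox" already present; 4 new (l, g, q, h)
  "jqkd" → prefix "jq" already present; 2 new (k, d)
  "jhauvoaj" → prefix "jha" already present; 5 new (u, v, o, a, j)
Total nodes = 9 + 3 + 3 + 6 + 6 + 2 + 4 + 7 + 6 + 8 + 1 + 5 + 7 + 5 + 1 + 4 + 2 + 5 = 84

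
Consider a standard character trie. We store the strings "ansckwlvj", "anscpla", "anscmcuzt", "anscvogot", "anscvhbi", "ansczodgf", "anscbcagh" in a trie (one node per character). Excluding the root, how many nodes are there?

Trie structure (* marks end of a word):
(root)
└─ a
   └─ n
      └─ s
         └─ c
            ├─ b
            │  └─ c
            │     └─ a
            │        └─ g
            │           └─ h *
            ├─ k
            │  └─ w
            │     └─ l
            │        └─ v
            │           └─ j *
            ├─ m
            │  └─ c
            │     └─ u
            │        └─ z
            │           └─ t *
            ├─ p
            │  └─ l
            │     └─ a *
            ├─ v
            │  ├─ h
            │  │  └─ b
            │  │     └─ i *
            │  └─ o
            │     └─ g
            │        └─ o
            │           └─ t *
            └─ z
               └─ o
                  └─ d
                     └─ g
                        └─ f *
Counting every labelled node above: 35.

35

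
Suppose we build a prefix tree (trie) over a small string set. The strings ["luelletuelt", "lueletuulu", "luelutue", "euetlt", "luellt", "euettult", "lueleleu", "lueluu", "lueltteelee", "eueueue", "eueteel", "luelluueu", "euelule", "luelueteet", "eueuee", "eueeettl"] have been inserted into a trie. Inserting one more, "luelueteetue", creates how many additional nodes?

Walking "luelueteetue" from the root, the first 10 characters ("luelueteet") follow existing edges; "u" is the first miss.
New nodes needed: |"luelueteetue"| − 10 = 12 − 10 = 2.

2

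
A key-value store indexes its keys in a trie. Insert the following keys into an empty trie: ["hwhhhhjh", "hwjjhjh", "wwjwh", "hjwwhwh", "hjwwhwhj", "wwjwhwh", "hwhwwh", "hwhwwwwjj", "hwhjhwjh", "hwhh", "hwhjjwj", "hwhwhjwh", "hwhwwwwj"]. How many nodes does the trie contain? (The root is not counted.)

For each word, the new-node count is its length minus the longest prefix already in the trie:
  "hwhhhhjh" → 8 new (h, w, h, h, h, h, j, h)
  "hwjjhjh" → prefix "hw" already present; 5 new (j, j, h, j, h)
  "wwjwh" → 5 new (w, w, j, w, h)
  "hjwwhwh" → prefix "h" already present; 6 new (j, w, w, h, w, h)
  "hjwwhwhj" → prefix "hjwwhwh" already present; 1 new (j)
  "wwjwhwh" → prefix "wwjwh" already present; 2 new (w, h)
  "hwhwwh" → prefix "hwh" already present; 3 new (w, w, h)
  "hwhwwwwjj" → prefix "hwhww" already present; 4 new (w, w, j, j)
  "hwhjhwjh" → prefix "hwh" already present; 5 new (j, h, w, j, h)
  "hwhh" → prefix "hwhh" already present; 0 new (none)
  "hwhjjwj" → prefix "hwhj" already present; 3 new (j, w, j)
  "hwhwhjwh" → prefix "hwhw" already present; 4 new (h, j, w, h)
  "hwhwwwwj" → prefix "hwhwwwwj" already present; 0 new (none)
Total nodes = 8 + 5 + 5 + 6 + 1 + 2 + 3 + 4 + 5 + 0 + 3 + 4 + 0 = 46

46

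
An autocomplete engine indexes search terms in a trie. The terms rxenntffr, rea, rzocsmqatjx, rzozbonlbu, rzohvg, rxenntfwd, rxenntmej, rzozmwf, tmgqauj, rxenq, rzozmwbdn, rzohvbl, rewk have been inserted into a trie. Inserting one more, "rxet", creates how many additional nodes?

1

The longest prefix of "rxet" already in the trie is "rxe" (length 3).
New nodes needed: |"rxet"| − 3 = 4 − 3 = 1.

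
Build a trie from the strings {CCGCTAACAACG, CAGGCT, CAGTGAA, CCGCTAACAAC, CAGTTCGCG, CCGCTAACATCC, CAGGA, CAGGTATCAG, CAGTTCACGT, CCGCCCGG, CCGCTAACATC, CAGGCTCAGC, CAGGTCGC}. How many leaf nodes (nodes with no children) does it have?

10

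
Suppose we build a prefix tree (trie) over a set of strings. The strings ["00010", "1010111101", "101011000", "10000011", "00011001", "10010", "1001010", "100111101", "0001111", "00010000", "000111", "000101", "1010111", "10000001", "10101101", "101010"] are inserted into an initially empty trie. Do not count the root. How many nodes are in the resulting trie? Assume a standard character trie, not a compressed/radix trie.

47

Trace insertions, counting only characters that open a new branch:
  "00010" → 5 new (0, 0, 0, 1, 0)
  "1010111101" → 10 new (1, 0, 1, 0, 1, 1, 1, 1, 0, 1)
  "101011000" → prefix "101011" already present; 3 new (0, 0, 0)
  "10000011" → prefix "10" already present; 6 new (0, 0, 0, 0, 1, 1)
  "00011001" → prefix "0001" already present; 4 new (1, 0, 0, 1)
  "10010" → prefix "100" already present; 2 new (1, 0)
  "1001010" → prefix "10010" already present; 2 new (1, 0)
  "100111101" → prefix "1001" already present; 5 new (1, 1, 1, 0, 1)
  "0001111" → prefix "00011" already present; 2 new (1, 1)
  "00010000" → prefix "00010" already present; 3 new (0, 0, 0)
  "000111" → prefix "000111" already present; 0 new (none)
  "000101" → prefix "00010" already present; 1 new (1)
  "1010111" → prefix "1010111" already present; 0 new (none)
  "10000001" → prefix "100000" already present; 2 new (0, 1)
  "10101101" → prefix "1010110" already present; 1 new (1)
  "101010" → prefix "10101" already present; 1 new (0)
Total nodes = 5 + 10 + 3 + 6 + 4 + 2 + 2 + 5 + 2 + 3 + 0 + 1 + 0 + 2 + 1 + 1 = 47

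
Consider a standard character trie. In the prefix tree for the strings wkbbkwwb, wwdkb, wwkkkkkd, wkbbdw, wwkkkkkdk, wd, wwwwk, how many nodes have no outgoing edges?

6

Leaves are exactly the stored words that no other stored word extends.
Those words: "wd", "wkbbdw", "wkbbkwwb", "wwdkb", "wwkkkkkdk", "wwwwk"
Leaf count: 6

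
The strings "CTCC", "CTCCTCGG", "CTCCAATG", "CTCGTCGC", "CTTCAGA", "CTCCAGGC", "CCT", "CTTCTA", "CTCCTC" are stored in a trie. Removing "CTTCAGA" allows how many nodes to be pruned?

After clearing the end-marker at "CTTCAGA", prune upward until reaching a node still needed by another word.
The suffix "AGA" (3 nodes) is used only by "CTTCAGA"; the node for "CTTC" still has the child "T", so pruning stops there.
Nodes removed: 3

3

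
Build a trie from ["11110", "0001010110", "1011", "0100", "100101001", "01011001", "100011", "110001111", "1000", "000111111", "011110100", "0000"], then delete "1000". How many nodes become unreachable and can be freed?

0

After clearing the end-marker at "1000", prune upward until reaching a node still needed by another word.
Every node on "1000" is still needed (e.g. by "100011"), so nothing is freed.
Nodes removed: 0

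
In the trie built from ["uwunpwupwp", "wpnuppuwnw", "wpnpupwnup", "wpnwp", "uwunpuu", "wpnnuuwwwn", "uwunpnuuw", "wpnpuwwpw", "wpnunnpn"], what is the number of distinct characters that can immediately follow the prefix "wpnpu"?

2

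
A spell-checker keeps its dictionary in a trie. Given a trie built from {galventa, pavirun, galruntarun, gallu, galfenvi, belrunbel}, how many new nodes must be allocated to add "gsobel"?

5

"g" is already a path in the trie; the remaining "sobel" must be added.
New nodes needed: |"gsobel"| − 1 = 6 − 1 = 5.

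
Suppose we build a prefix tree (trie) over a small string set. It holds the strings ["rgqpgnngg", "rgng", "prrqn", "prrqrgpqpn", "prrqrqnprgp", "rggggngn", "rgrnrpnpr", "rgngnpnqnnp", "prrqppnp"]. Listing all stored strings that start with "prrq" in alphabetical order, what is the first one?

prrqn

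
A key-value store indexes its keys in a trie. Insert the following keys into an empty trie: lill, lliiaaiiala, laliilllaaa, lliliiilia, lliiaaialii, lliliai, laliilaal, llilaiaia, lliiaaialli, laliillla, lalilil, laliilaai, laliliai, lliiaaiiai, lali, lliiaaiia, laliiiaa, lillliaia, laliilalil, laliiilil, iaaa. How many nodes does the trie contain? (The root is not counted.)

72

Insert word by word; a character creates a node only if that edge doesn't already exist:
  "lill" → 4 new (l, i, l, l)
  "lliiaaiiala" → prefix "l" already present; 10 new (l, i, i, a, a, i, i, a, l, a)
  "laliilllaaa" → prefix "l" already present; 10 new (a, l, i, i, l, l, l, a, a, a)
  "lliliiilia" → prefix "lli" already present; 7 new (l, i, i, i, l, i, a)
  "lliiaaialii" → prefix "lliiaai" already present; 4 new (a, l, i, i)
  "lliliai" → prefix "llili" already present; 2 new (a, i)
  "laliilaal" → prefix "laliil" already present; 3 new (a, a, l)
  "llilaiaia" → prefix "llil" already present; 5 new (a, i, a, i, a)
  "lliiaaialli" → prefix "lliiaaial" already present; 2 new (l, i)
  "laliillla" → prefix "laliillla" already present; 0 new (none)
  "lalilil" → prefix "lali" already present; 3 new (l, i, l)
  "laliilaai" → prefix "laliilaa" already present; 1 new (i)
  "laliliai" → prefix "lalili" already present; 2 new (a, i)
  "lliiaaiiai" → prefix "lliiaaiia" already present; 1 new (i)
  "lali" → prefix "lali" already present; 0 new (none)
  "lliiaaiia" → prefix "lliiaaiia" already present; 0 new (none)
  "laliiiaa" → prefix "lalii" already present; 3 new (i, a, a)
  "lillliaia" → prefix "lill" already present; 5 new (l, i, a, i, a)
  "laliilalil" → prefix "laliila" already present; 3 new (l, i, l)
  "laliiilil" → prefix "laliii" already present; 3 new (l, i, l)
  "iaaa" → 4 new (i, a, a, a)
Total nodes = 4 + 10 + 10 + 7 + 4 + 2 + 3 + 5 + 2 + 0 + 3 + 1 + 2 + 1 + 0 + 0 + 3 + 5 + 3 + 3 + 4 = 72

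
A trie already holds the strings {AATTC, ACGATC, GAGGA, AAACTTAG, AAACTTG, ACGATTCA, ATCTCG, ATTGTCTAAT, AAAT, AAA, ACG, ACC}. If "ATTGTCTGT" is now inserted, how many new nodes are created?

2

Walking "ATTGTCTGT" from the root, the first 7 characters ("ATTGTCT") follow existing edges; "G" is the first miss.
New nodes needed: |"ATTGTCTGT"| − 7 = 9 − 7 = 2.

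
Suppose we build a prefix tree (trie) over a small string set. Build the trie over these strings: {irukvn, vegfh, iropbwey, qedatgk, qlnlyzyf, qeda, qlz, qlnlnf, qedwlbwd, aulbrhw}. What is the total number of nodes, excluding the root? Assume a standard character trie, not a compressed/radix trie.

Insert word by word; a character creates a node only if that edge doesn't already exist:
  "irukvn" → 6 new (i, r, u, k, v, n)
  "vegfh" → 5 new (v, e, g, f, h)
  "iropbwey" → prefix "ir" already present; 6 new (o, p, b, w, e, y)
  "qedatgk" → 7 new (q, e, d, a, t, g, k)
  "qlnlyzyf" → prefix "q" already present; 7 new (l, n, l, y, z, y, f)
  "qeda" → prefix "qeda" already present; 0 new (none)
  "qlz" → prefix "ql" already present; 1 new (z)
  "qlnlnf" → prefix "qlnl" already present; 2 new (n, f)
  "qedwlbwd" → prefix "qed" already present; 5 new (w, l, b, w, d)
  "aulbrhw" → 7 new (a, u, l, b, r, h, w)
Total nodes = 6 + 5 + 6 + 7 + 7 + 0 + 1 + 2 + 5 + 7 = 46

46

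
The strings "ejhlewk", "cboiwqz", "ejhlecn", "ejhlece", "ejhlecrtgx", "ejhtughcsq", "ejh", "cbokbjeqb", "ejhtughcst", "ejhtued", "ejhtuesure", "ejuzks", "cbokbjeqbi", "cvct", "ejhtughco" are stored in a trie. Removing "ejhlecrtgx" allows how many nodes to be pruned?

4

After clearing the end-marker at "ejhlecrtgx", prune upward until reaching a node still needed by another word.
The suffix "rtgx" (4 nodes) is used only by "ejhlecrtgx"; the node for "ejhlec" still has the child "n", so pruning stops there.
Nodes removed: 4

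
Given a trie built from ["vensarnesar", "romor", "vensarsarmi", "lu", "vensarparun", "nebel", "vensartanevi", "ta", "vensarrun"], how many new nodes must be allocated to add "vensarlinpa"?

5

The longest prefix of "vensarlinpa" already in the trie is "vensar" (length 6).
Each of the 5 remaining characters creates one node.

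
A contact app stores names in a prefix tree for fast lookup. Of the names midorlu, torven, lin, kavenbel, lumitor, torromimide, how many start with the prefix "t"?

2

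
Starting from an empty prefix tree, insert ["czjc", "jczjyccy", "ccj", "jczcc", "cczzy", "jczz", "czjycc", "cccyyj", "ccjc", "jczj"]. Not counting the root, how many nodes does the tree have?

28

Insert word by word; a character creates a node only if that edge doesn't already exist:
  "czjc" → 4 new (c, z, j, c)
  "jczjyccy" → 8 new (j, c, z, j, y, c, c, y)
  "ccj" → prefix "c" already present; 2 new (c, j)
  "jczcc" → prefix "jcz" already present; 2 new (c, c)
  "cczzy" → prefix "cc" already present; 3 new (z, z, y)
  "jczz" → prefix "jcz" already present; 1 new (z)
  "czjycc" → prefix "czj" already present; 3 new (y, c, c)
  "cccyyj" → prefix "cc" already present; 4 new (c, y, y, j)
  "ccjc" → prefix "ccj" already present; 1 new (c)
  "jczj" → prefix "jczj" already present; 0 new (none)
Total nodes = 4 + 8 + 2 + 2 + 3 + 1 + 3 + 4 + 1 + 0 = 28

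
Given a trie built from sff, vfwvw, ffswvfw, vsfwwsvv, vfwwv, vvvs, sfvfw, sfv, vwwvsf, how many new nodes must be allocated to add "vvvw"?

1

The longest prefix of "vvvw" already in the trie is "vvv" (length 3).
New nodes needed: |"vvvw"| − 3 = 4 − 3 = 1.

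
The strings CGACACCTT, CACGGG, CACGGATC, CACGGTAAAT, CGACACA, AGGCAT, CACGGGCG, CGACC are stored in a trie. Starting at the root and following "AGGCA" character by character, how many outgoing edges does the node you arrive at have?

1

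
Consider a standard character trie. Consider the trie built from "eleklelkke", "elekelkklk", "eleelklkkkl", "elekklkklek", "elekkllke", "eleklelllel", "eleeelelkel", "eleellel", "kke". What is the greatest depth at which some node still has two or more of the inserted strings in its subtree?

7

Equivalently: take the maximum, over all pairs, of their longest common prefix length.
e.g. "eleklelkke" and "eleklelllel" share the prefix "eleklel" of length 7; no pair shares a longer one.
Longest shared-prefix length: 7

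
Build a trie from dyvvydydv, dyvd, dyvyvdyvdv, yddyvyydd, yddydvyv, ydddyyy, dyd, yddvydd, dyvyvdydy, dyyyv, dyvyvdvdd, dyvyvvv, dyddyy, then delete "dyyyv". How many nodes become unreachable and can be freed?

3

A node on "dyyyv"'s path can go only if nothing else ends at it or branches off below it.
The suffix "yyv" (3 nodes) is used only by "dyyyv"; the node for "dy" still has the child "v", so pruning stops there.
Nodes removed: 3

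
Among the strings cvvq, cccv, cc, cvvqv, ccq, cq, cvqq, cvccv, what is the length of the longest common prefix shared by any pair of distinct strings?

4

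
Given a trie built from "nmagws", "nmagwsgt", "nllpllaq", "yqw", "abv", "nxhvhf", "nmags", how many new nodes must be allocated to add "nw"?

1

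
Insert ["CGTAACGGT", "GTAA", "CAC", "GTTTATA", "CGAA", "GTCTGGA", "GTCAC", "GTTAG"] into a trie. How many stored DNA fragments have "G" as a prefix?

Filter for entries beginning with "G":
Matches: "GTAA", "GTCAC", "GTCTGGA", "GTTAG", "GTTTATA"
Count: 5

5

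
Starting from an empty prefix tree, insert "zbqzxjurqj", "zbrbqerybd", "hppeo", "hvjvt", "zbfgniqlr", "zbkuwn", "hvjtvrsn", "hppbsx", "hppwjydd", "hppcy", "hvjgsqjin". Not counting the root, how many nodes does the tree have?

59

Count nodes per top-level branch (shared prefixes stored once):
  'h'-branch (hppbsx, hppcy, hppeo, hppwjydd, hvjgsqjin, hvjtvrsn, hvjvt): 30 nodes
  'z'-branch (zbfgniqlr, zbkuwn, zbqzxjurqj, zbrbqerybd): 29 nodes
Sum: 59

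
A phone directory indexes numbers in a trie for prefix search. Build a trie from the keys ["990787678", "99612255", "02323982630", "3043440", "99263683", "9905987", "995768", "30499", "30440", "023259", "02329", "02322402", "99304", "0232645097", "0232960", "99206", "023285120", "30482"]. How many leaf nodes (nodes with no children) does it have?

17

Leaves are exactly the stored words that no other stored word extends.
Those words: "02322402", "02323982630", "023259", "0232645097", "023285120", "0232960", "3043440", "30440", "30482", "30499", "9905987", "990787678", "99206", "99263683", "99304", "995768", "99612255"
Leaf count: 17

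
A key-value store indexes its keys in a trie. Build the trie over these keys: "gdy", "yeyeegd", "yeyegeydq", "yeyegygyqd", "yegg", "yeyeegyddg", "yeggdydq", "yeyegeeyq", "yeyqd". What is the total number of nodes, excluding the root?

35

Count nodes per top-level branch (shared prefixes stored once):
  'g'-branch (gdy): 3 nodes
  'y'-branch (yegg, yeggdydq, yeyeegd, yeyeegyddg, yeyegeeyq, yeyegeydq, yeyegygyqd, yeyqd): 32 nodes
Sum: 35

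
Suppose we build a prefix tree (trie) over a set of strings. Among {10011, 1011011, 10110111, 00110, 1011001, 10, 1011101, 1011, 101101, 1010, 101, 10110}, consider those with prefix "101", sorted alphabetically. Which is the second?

1010

Words with prefix "101", in lexicographic order: "101", "1010", "1011", "10110", "1011001", "101101", "1011011", "10110111", "1011101"
The 2nd is 1010.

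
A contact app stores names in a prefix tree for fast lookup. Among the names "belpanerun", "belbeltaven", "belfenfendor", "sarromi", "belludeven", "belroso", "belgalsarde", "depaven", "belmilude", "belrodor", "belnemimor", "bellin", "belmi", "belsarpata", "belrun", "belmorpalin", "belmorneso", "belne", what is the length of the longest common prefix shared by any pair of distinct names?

6

Look for the deepest trie node that still has at least two words in its subtree.
e.g. "belmorneso" and "belmorpalin" share the prefix "belmor" of length 6; no pair shares a longer one.
Longest shared-prefix length: 6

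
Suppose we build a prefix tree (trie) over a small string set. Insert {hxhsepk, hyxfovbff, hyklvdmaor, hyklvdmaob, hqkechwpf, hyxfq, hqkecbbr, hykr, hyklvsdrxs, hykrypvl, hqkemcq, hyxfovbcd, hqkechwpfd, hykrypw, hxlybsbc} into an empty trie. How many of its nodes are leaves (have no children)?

13

Leaves are exactly the stored words that no other stored word extends.
Those words: "hqkecbbr", "hqkechwpfd", "hqkemcq", "hxhsepk", "hxlybsbc", "hyklvdmaob", "hyklvdmaor", "hyklvsdrxs", "hykrypvl", "hykrypw", "hyxfovbcd", "hyxfovbff", "hyxfq"
Leaf count: 13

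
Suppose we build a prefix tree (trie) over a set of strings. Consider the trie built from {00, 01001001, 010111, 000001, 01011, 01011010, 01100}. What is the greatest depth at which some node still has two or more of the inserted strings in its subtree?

The deepest shared node is where two words last agree before diverging.
"01011" and "01011010" agree on "01011" (5 characters) before diverging; nothing deeper is shared.
Longest shared-prefix length: 5

5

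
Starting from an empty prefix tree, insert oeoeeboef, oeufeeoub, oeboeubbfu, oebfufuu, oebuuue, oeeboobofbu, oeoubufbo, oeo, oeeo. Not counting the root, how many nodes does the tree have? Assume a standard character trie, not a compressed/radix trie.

For each word, the new-node count is its length minus the longest prefix already in the trie:
  "oeoeeboef" → 9 new (o, e, o, e, e, b, o, e, f)
  "oeufeeoub" → prefix "oe" already present; 7 new (u, f, e, e, o, u, b)
  "oeboeubbfu" → prefix "oe" already present; 8 new (b, o, e, u, b, b, f, u)
  "oebfufuu" → prefix "oeb" already present; 5 new (f, u, f, u, u)
  "oebuuue" → prefix "oeb" already present; 4 new (u, u, u, e)
  "oeeboobofbu" → prefix "oe" already present; 9 new (e, b, o, o, b, o, f, b, u)
  "oeoubufbo" → prefix "oeo" already present; 6 new (u, b, u, f, b, o)
  "oeo" → prefix "oeo" already present; 0 new (none)
  "oeeo" → prefix "oee" already present; 1 new (o)
Total nodes = 9 + 7 + 8 + 5 + 4 + 9 + 6 + 0 + 1 = 49

49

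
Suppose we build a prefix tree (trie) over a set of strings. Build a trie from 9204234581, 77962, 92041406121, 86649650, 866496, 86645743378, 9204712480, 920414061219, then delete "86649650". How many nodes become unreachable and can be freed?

2

Walk "86649650" from the leaf back toward the root, removing each node that no remaining word uses.
The suffix "50" (2 nodes) is used only by "86649650"; "866496" is itself a stored word, so pruning stops there.
Nodes removed: 2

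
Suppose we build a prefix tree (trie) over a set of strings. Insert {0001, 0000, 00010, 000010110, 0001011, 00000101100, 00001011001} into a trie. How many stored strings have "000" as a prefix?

7

Traverse to the node for "000", then collect every word in that subtree.
Words under "000": 0000, 00000101100, 000010110, 00001011001, 0001, 00010, 0001011
Count: 7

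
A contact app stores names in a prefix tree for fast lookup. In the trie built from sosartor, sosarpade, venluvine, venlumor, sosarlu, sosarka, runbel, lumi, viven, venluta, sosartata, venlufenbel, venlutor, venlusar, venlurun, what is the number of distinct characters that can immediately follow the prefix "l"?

1

The children of the "l" node are the distinct next characters among strings starting with "l".
Distinct next characters after "l": u.
That node has 1 child edge.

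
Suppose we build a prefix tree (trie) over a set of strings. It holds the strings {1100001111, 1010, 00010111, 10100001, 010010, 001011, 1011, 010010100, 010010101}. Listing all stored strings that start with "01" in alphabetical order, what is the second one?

010010100

Words with prefix "01", in lexicographic order: "010010", "010010100", "010010101"
Position 2: 010010100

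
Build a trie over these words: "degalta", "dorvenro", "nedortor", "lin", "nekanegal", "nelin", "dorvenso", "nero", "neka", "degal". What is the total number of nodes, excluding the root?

39

Insert word by word; a character creates a node only if that edge doesn't already exist:
  "degalta" → 7 new (d, e, g, a, l, t, a)
  "dorvenro" → prefix "d" already present; 7 new (o, r, v, e, n, r, o)
  "nedortor" → 8 new (n, e, d, o, r, t, o, r)
  "lin" → 3 new (l, i, n)
  "nekanegal" → prefix "ne" already present; 7 new (k, a, n, e, g, a, l)
  "nelin" → prefix "ne" already present; 3 new (l, i, n)
  "dorvenso" → prefix "dorven" already present; 2 new (s, o)
  "nero" → prefix "ne" already present; 2 new (r, o)
  "neka" → prefix "neka" already present; 0 new (none)
  "degal" → prefix "degal" already present; 0 new (none)
Total nodes = 7 + 7 + 8 + 3 + 7 + 3 + 2 + 2 + 0 + 0 = 39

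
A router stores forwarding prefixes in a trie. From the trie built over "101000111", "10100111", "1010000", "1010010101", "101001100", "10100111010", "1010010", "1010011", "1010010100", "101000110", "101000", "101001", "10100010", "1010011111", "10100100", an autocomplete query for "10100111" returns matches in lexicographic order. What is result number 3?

DFS of the "10100111" subtree visits, in order: "10100111", "10100111010", "1010011111"
The 3rd is 1010011111.

1010011111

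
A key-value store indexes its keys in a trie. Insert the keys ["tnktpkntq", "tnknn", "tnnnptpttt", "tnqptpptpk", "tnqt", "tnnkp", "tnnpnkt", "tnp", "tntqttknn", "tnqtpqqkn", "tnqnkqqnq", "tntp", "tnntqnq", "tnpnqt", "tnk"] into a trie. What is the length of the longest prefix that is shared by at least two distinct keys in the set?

Equivalently: take the maximum, over all pairs, of their longest common prefix length.
e.g. "tnqt" and "tnqtpqqkn" share the prefix "tnqt" of length 4; no pair shares a longer one.
Longest shared-prefix length: 4

4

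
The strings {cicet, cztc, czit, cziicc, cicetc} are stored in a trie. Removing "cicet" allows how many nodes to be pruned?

0

Walk "cicet" from the leaf back toward the root, removing each node that no remaining word uses.
Every node on "cicet" is still needed (e.g. by "cicetc"), so nothing is freed.
Nodes removed: 0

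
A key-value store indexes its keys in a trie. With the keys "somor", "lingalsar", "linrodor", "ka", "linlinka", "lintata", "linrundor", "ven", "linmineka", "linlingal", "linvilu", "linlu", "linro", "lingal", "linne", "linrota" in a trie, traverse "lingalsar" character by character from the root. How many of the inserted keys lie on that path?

2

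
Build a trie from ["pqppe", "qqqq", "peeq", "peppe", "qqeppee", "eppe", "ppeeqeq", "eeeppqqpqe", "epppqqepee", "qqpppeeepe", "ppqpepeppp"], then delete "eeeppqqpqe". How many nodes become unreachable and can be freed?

Walk "eeeppqqpqe" from the leaf back toward the root, removing each node that no remaining word uses.
The suffix "eeppqqpqe" (9 nodes) is used only by "eeeppqqpqe"; the node for "e" still has the child "p", so pruning stops there.
Nodes removed: 9

9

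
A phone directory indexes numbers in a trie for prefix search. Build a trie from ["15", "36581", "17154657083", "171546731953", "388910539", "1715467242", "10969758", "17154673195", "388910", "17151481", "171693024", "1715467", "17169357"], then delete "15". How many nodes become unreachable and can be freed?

1

Walk "15" from the leaf back toward the root, removing each node that no remaining word uses.
The suffix "5" (1 node) is used only by "15"; the node for "1" still has the child "7", so pruning stops there.
Nodes removed: 1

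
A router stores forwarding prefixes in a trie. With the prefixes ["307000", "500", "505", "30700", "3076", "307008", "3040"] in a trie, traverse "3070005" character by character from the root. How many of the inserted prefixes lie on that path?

2

Walk "3070005" from the root; an end-of-word marker is hit whenever a stored word is a prefix of "3070005".
Prefixes of the query that are stored words: "30700", "307000"
Count: 2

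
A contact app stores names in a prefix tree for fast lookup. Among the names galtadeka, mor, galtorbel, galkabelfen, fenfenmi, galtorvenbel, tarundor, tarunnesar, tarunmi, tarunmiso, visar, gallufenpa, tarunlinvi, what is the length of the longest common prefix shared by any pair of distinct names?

Look for the deepest trie node that still has at least two words in its subtree.
"tarunmi" and "tarunmiso" agree on "tarunmi" (7 characters) before diverging; nothing deeper is shared.
Longest shared-prefix length: 7

7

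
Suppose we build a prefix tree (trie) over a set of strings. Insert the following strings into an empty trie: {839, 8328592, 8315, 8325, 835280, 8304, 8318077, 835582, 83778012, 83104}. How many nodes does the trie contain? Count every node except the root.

For each word, the new-node count is its length minus the longest prefix already in the trie:
  "839" → 3 new (8, 3, 9)
  "8328592" → prefix "83" already present; 5 new (2, 8, 5, 9, 2)
  "8315" → prefix "83" already present; 2 new (1, 5)
  "8325" → prefix "832" already present; 1 new (5)
  "835280" → prefix "83" already present; 4 new (5, 2, 8, 0)
  "8304" → prefix "83" already present; 2 new (0, 4)
  "8318077" → prefix "831" already present; 4 new (8, 0, 7, 7)
  "835582" → prefix "835" already present; 3 new (5, 8, 2)
  "83778012" → prefix "83" already present; 6 new (7, 7, 8, 0, 1, 2)
  "83104" → prefix "831" already present; 2 new (0, 4)
Total nodes = 3 + 5 + 2 + 1 + 4 + 2 + 4 + 3 + 6 + 2 = 32

32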